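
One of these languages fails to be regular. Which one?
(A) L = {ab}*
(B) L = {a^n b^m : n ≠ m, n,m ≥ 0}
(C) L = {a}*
(B) {a^n b^m : n ≠ m, n,m ≥ 0}

(B) L = {a^n b^m : n ≠ m, n,m ≥ 0} is NOT regular.

The pumping lemma can be used to prove this:
After pumping a's, we can make n = m

The other languages are regular because they can be recognized by finite automata.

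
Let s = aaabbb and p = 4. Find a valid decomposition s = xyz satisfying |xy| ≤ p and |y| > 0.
x = '', y = 'aa', z = 'abbb'

For s = aaabbb and p = 4, one valid decomposition is:
- x = '' (length 0)
- y = 'aa' (length 2)
- z = 'abbb' (length 4)

Verification:
- xyz = '' + 'aa' + 'abbb' = aaabbb ✓
- |xy| = 2 ≤ 4 ✓
- |y| = 2 > 0 ✓

All pumping lemma constraints are satisfied.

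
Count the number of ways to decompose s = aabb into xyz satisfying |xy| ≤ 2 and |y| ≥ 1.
3

For s = 'aabb' with pumping length p = 2:

Constraints: |xy| ≤ 2, |y| > 0

Valid decompositions (|xy| ≤ p, |y| ≥ 1):
  • x='', y='a', z='abb'
  • x='a', y='a', z='bb'
  • x='', y='aa', z='bb'

Total count: 3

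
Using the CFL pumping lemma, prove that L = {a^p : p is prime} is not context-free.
Assume for contradiction that L is context-free, and let p ≥ 1 be the pumping length given by the pumping lemma for CFLs.
Choose a prime q with q ≥ p and let s = a^q. Then s ∈ L and |s| = q ≥ p.
By the CFL pumping lemma, s = uvxyz for some u, v, x, y, z with |vxy| ≤ p, |vy| ≥ 1, and uv^i xy^i z ∈ L for every i ≥ 0.
All symbols are a's, so only lengths matter: let k = |vy|, with 1 ≤ k ≤ p. Then |uv^i xy^i z| = q + (i − 1)k.

Take i = q + 1: the length is q + qk = q(k + 1).
Both factors satisfy q ≥ 2 and k + 1 ≥ 2, so q(k + 1) is composite and uv^(q+1) xy^(q+1) z ∉ L.

This contradicts the CFL pumping lemma, which requires uv^i xy^i z ∈ L for all i ≥ 0.
Hence L = {a^p : p is prime} is not context-free. ∎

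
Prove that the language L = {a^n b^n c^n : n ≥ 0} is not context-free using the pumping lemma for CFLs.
Assume for contradiction that L is context-free, and let p ≥ 1 be the pumping length given by the pumping lemma for CFLs.
Choose s = a^p b^p c^p. Then s ∈ L and |s| = 3p ≥ p.
By the CFL pumping lemma, s = uvxyz for some u, v, x, y, z with |vxy| ≤ p, |vy| ≥ 1, and uv^i xy^i z ∈ L for every i ≥ 0.

Because |vxy| ≤ p, the window vxy cannot contain both an a and a c: any substring of s containing both must include the entire block b^p plus at least one a and one c, so it has length ≥ p + 2 > p.
Hence at least one of the letters a, c does not occur in vy at all.

Take i = 0: the string uxz is obtained from s by deleting |vy| ≥ 1 symbols, so |uxz| = 3p − |vy| < 3p.
But the letter (a or c) that does not occur in vy still occurs exactly p times in uxz. Every string of L with exactly p copies of some letter is a^p b^p c^p, of length 3p. Since |uxz| < 3p, uxz ∉ L.

This contradicts the CFL pumping lemma, which requires uv^i xy^i z ∈ L for all i ≥ 0.
Hence L = {a^n b^n c^n : n ≥ 0} is not context-free. ∎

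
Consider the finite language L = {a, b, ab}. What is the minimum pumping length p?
p = 3

For a finite language L, the pumping lemma holds vacuously if p > max|s| for s ∈ L.

The longest string in L = {a, b, ab} has length 2.
If p = 3, then no string s ∈ L has |s| ≥ p, so the condition is vacuously true.

The minimum pumping length is p = 3.

Why no smaller p works: for any p ≤ 2, the longest string s ∈ L has |s| = 2 ≥ p, so it would
have to be pumpable; but pumping up (i = 2, 3, ...) produces ever longer strings, which cannot all lie in the
finite language L. So the pumping property fails for every p ≤ 2.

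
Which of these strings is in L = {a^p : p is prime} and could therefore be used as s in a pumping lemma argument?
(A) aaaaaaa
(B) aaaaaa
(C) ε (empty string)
(A) aaaaaaa

The pumping lemma is applied to a string s that lies in L, so first check membership of each option:
- (A) aaaaaaa has length 7, which is prime, so it is in L ✓
- (B) aaaaaa has length 6 = 2 × 3, which is not prime, so it is not in L ✗
- (C) ε has length 0, which is not prime, so it is not in L ✗

Only (A) aaaaaaa is in L, so it is the only candidate that could play the role of s.
(In a complete proof one picks s in terms of the pumping length p so that |s| ≥ p is guaranteed; a fixed string like aaaaaaa illustrates the shape of such an s.)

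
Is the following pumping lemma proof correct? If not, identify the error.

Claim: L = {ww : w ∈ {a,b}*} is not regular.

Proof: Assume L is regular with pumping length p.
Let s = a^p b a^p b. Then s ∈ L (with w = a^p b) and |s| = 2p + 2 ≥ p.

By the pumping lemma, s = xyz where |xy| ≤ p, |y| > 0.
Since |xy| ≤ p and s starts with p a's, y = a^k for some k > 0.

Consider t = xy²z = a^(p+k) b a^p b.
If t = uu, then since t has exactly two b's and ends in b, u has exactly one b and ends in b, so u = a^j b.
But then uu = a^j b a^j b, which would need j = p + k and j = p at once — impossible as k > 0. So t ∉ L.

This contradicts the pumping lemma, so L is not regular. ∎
The proof is correct.

This proof is valid because:
1. s = a^p b a^p b is in L and is chosen in terms of p, so |s| ≥ p holds for every p
2. The decomposition analysis is correct: |xy| ≤ p forces y to lie inside the leading a's
3. The contradiction is valid: the argument shows a^(p+k) b a^p b cannot be split into two equal halves
4. The conclusion follows logically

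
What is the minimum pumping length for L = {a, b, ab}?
p = 3

For a finite language L, the pumping lemma holds vacuously if p > max|s| for s ∈ L.

The longest string in L = {a, b, ab} has length 2.
If p = 3, then no string s ∈ L has |s| ≥ p, so the condition is vacuously true.

The minimum pumping length is p = 3.

Why no smaller p works: for any p ≤ 2, the longest string s ∈ L has |s| = 2 ≥ p, so it would
have to be pumpable; but pumping up (i = 2, 3, ...) produces ever longer strings, which cannot all lie in the
finite language L. So the pumping property fails for every p ≤ 2.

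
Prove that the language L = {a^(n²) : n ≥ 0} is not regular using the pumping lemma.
Assume for contradiction that L is regular, and let p ≥ 1 be the pumping length given by the pumping lemma.
Choose s = a^(p²). Then s ∈ L and |s| = p² ≥ p.
By the pumping lemma, s = xyz for some x, y, z with |xy| ≤ p, |y| ≥ 1, and xy^i z ∈ L for every i ≥ 0.
Here y = a^k for some k with 1 ≤ k ≤ |xy| ≤ p.

Take i = 2: |xy²z| = p² + k.
Now p² < p² + k ≤ p² + p < p² + 2p + 1 = (p + 1)².
So |xy²z| lies strictly between the consecutive squares p² and (p + 1)², hence is not a perfect square, and xy²z ∉ L.

This contradicts the pumping lemma, which requires xy^i z ∈ L for all i ≥ 0.
Hence L = {a^(n²) : n ≥ 0} is not regular. ∎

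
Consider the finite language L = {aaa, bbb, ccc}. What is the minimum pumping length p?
p = 4

For a finite language L, the pumping lemma holds vacuously if p > max|s| for s ∈ L.

The longest string in L = {aaa, bbb, ccc} has length 3.
If p = 4, then no string s ∈ L has |s| ≥ p, so the condition is vacuously true.

The minimum pumping length is p = 4.

Why no smaller p works: for any p ≤ 3, the longest string s ∈ L has |s| = 3 ≥ p, so it would
have to be pumpable; but pumping up (i = 2, 3, ...) produces ever longer strings, which cannot all lie in the
finite language L. So the pumping property fails for every p ≤ 3.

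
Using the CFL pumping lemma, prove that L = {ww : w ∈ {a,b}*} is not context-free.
Assume for contradiction that L is context-free, and let p ≥ 1 be the pumping length given by the pumping lemma for CFLs.
Choose s = a^p b^p a^p b^p. Then s ∈ L (take w = a^p b^p) and |s| = 4p ≥ p.
By the CFL pumping lemma, s = uvxyz for some u, v, x, y, z with |vxy| ≤ p, |vy| ≥ 1, and uv^i xy^i z ∈ L for every i ≥ 0.

Write s as four blocks A₁ B₁ A₂ B₂ with A₁ = A₂ = a^p and B₁ = B₂ = b^p. Since |vxy| ≤ p, the window vxy lies inside at most two adjacent blocks. Take i = 0 and let t = uxz, so |t| = 4p − |vy| with 1 ≤ |vy| ≤ p. If |t| is odd, t ∉ L immediately, so assume |vy| is even (hence |vy| ≥ 2) and |t|/2 = 2p − |vy|/2, which satisfies p ≤ |t|/2 ≤ 2p − 1.

Case 1 (vxy inside A₁B₁): t = a^(p−j) b^(p−l) a^p b^p with j + l = |vy|. The second half of t has length < 2p, so it is a suffix of the trailing a^p b^p and ends in b; the first half is a^(p−j) b^(p−l) a^((j+l)/2), which ends in a because (j+l)/2 ≥ 1. The halves differ, so t ∉ L.

Case 2 (vxy inside B₁A₂, straddling the middle): t = a^p b^(p−j) a^(p−l) b^p with j + l = |vy|. If t = ww, then w is a prefix of t of length ≥ p, so w begins with a^p; and w is a suffix of t of length ≥ p, so w ends with b^p. That forces |w| ≥ 2p, contradicting |w| = |t|/2 ≤ 2p − 1. So t ∉ L.

Case 3 (vxy inside A₂B₂): t = a^p b^p a^(p−j) b^(p−l) with j + l = |vy|. The first half of t is a prefix of a^p b^p, so it begins with a; the second half is b^((j+l)/2) a^(p−j) b^(p−l), which begins with b. The halves differ, so t ∉ L.

In every case uv⁰xy⁰z = uxz ∉ L.

This contradicts the CFL pumping lemma, which requires uv^i xy^i z ∈ L for all i ≥ 0.
Hence L = {ww : w ∈ {a,b}*} is not context-free. ∎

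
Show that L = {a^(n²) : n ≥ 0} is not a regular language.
Assume for contradiction that L is regular, and let p ≥ 1 be the pumping length given by the pumping lemma.
Choose s = a^(p²). Then s ∈ L and |s| = p² ≥ p.
By the pumping lemma, s = xyz for some x, y, z with |xy| ≤ p, |y| ≥ 1, and xy^i z ∈ L for every i ≥ 0.
Here y = a^k for some k with 1 ≤ k ≤ |xy| ≤ p.

Take i = 2: |xy²z| = p² + k.
Now p² < p² + k ≤ p² + p < p² + 2p + 1 = (p + 1)².
So |xy²z| lies strictly between the consecutive squares p² and (p + 1)², hence is not a perfect square, and xy²z ∉ L.

This contradicts the pumping lemma, which requires xy^i z ∈ L for all i ≥ 0.
Hence L = {a^(n²) : n ≥ 0} is not regular. ∎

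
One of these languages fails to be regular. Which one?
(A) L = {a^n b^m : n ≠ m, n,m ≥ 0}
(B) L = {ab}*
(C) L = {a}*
(A) {a^n b^m : n ≠ m, n,m ≥ 0}

(A) L = {a^n b^m : n ≠ m, n,m ≥ 0} is NOT regular.

The pumping lemma can be used to prove this:
After pumping a's, we can make n = m

The other languages are regular because they can be recognized by finite automata.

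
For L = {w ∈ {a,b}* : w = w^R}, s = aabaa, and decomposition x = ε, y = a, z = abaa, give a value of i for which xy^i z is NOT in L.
i = 2

xy²z = ε · aa · abaa = aaabaa; aaabaa reversed is aabaaa ≠ aaabaa, so it is not a palindrome and is not in L.
(Other choices also work, e.g. i = 0, 3; only i = 1 is guaranteed to stay in L since xy¹z = s.)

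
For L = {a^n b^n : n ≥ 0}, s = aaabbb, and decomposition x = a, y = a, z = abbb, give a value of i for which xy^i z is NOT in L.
i = 0

xy⁰z = a · ε · abbb = aabbb; aabbb has 2 a's and 3 b's; 2 ≠ 3, so it is not in L.
(Other choices also work, e.g. i = 2, 3; only i = 1 is guaranteed to stay in L since xy¹z = s.)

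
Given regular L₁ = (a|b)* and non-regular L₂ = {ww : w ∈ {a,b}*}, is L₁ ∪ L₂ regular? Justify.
Yes — L₁ ∪ L₂ is regular.

{ww} ⊆ (a|b)*, so L₁ ∪ L₂ = (a|b)*, which is regular.

Note that the bare facts "L₁ regular, L₂ non-regular" do not settle the question by themselves: the closure of regular languages under ∪, ∩, complement and difference applies only when BOTH operands are regular. With a non-regular operand the result can come out regular or non-regular depending on the specific languages, so one has to work out L₁ ∪ L₂ for this particular pair, as above.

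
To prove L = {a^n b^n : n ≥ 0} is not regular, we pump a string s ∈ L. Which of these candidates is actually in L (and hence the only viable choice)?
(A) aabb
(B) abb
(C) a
(A) aabb

The pumping lemma is applied to a string s that lies in L, so first check membership of each option:
- (A) aabb = a^2 b^2 has equal counts (2 = 2), so it is in L ✓
- (B) abb has 1 a's and 2 b's; 1 ≠ 2, so it is not in L ✗
- (C) a has 1 a's and 0 b's; 1 ≠ 0, so it is not in L ✗

Only (A) aabb is in L, so it is the only candidate that could play the role of s.
(In a complete proof one picks s in terms of the pumping length p so that |s| ≥ p is guaranteed; a fixed string like aabb illustrates the shape of such an s.)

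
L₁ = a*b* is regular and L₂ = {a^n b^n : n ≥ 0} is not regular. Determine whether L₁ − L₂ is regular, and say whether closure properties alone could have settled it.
No — L₁ − L₂ is not regular.

a*b* − {a^n b^n} = {a^n b^m : n ≠ m}. If this were regular, then its complement intersected with a*b*, namely {a^n b^n : n ≥ 0}, would be regular too (closure under complement and intersection) — contradiction. So L₁ − L₂ is not regular.

Note that the bare facts "L₁ regular, L₂ non-regular" do not settle the question by themselves: the closure of regular languages under ∪, ∩, complement and difference applies only when BOTH operands are regular. With a non-regular operand the result can come out regular or non-regular depending on the specific languages, so one has to work out L₁ − L₂ for this particular pair, as above.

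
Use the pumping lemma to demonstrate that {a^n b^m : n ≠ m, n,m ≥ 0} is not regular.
Assume for contradiction that L is regular, and let p ≥ 1 be the pumping length given by the pumping lemma.
Choose s = a^p b^(p + p!). Then s ∈ L because p ≠ p + p! (as p! ≥ 1), and |s| ≥ p.
By the pumping lemma, s = xyz for some x, y, z with |xy| ≤ p, |y| ≥ 1, and xy^i z ∈ L for every i ≥ 0.
Since |xy| ≤ p and the first p symbols of s are all a's, y = a^k for some k with 1 ≤ k ≤ p.
For every i ≥ 0, xy^i z = a^(p + (i − 1)k) b^(p + p!).

Because 1 ≤ k ≤ p, k divides p!. Let t = p!/k (a positive integer) and take i = t + 1.
Then the number of a's is p + tk = p + p!, which equals the number of b's.
So xy^(t+1) z = a^(p + p!) b^(p + p!) has equally many a's and b's and is NOT in L.

This contradicts the pumping lemma, which requires xy^i z ∈ L for all i ≥ 0.
Hence L = {a^n b^m : n ≠ m, n,m ≥ 0} is not regular. ∎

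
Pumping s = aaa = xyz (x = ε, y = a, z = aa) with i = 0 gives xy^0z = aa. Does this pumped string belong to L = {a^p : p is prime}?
Yes

xy⁰z = ε · ε · aa = aa.
aa has length 2, which is prime, so it is in L.
(A single pumped string landing in L is not a contradiction by itself; a non-regularity proof needs some i for which xy^i z ∉ L, for every admissible decomposition.)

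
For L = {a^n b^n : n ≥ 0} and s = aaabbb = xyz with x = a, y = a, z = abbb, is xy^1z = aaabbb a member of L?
Yes

xy¹z = a · a · abbb = aaabbb.
aaabbb = a^3 b^3 has equal counts (3 = 3), so it is in L.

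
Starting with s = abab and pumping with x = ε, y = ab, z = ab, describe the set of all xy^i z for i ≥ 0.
{xy^i z : i ≥ 0} = {(ab)^(i+1) : i ≥ 0} = {ab, abab, ababab, ...}

With x = ε, y = ab, z = ab: Pumping 'ab' gives strings of alternating a's and b's.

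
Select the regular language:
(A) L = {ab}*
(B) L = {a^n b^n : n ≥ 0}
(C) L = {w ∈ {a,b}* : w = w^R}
(A) {ab}*

(A) L = {ab}* is regular.

This can be recognized by a finite automaton (DFA/NFA).
Regular expressions like {ab}* define regular languages.

The other choices are not regular:
- {a^n b^n : n ≥ 0}: After pumping, the number of a's and b's become unequal
- {w ∈ {a,b}* : w = w^R}: After pumping, the string is no longer symmetric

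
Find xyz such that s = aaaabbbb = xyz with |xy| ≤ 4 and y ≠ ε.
x = 'a', y = 'aa', z = 'abbbb'

For s = aaaabbbb and p = 4, one valid decomposition is:
- x = 'a' (length 1)
- y = 'aa' (length 2)
- z = 'abbbb' (length 5)

Verification:
- xyz = 'a' + 'aa' + 'abbbb' = aaaabbbb ✓
- |xy| = 3 ≤ 4 ✓
- |y| = 2 > 0 ✓

All pumping lemma constraints are satisfied.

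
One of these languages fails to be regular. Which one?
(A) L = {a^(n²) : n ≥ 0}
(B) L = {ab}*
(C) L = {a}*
(A) {a^(n²) : n ≥ 0}

(A) L = {a^(n²) : n ≥ 0} is NOT regular.

The pumping lemma can be used to prove this:
After pumping, length is no longer a perfect square

The other languages are regular because they can be recognized by finite automata.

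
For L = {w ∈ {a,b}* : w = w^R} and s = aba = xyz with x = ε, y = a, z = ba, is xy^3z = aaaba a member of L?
No

xy³z = ε · aaa · ba = aaaba.
aaaba reversed is abaaa ≠ aaaba, so it is not a palindrome and is not in L.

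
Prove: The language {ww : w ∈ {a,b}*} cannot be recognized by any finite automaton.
Assume for contradiction that L is regular, and let p ≥ 1 be the pumping length given by the pumping lemma.
Choose s = a^p b a^p b. Then s ∈ L (take w = a^p b) and |s| = 2p + 2 ≥ p.
By the pumping lemma, s = xyz for some x, y, z with |xy| ≤ p, |y| ≥ 1, and xy^i z ∈ L for every i ≥ 0.
Since |xy| ≤ p and the first p symbols of s are all a's, y = a^k for some k with 1 ≤ k ≤ p.

Take i = 2: t = xy²z = a^(p + k) b a^p b.
Suppose t = uu for some string u. The string t contains exactly two b's and ends in b, so u contains exactly one b and ends in b; hence u = a^j b for some j, and uu = a^j b a^j b. Comparing with t = a^(p + k) b a^p b forces j = p + k (first block) and j = p (second block), which is impossible since k ≥ 1. So t ∉ L.

This contradicts the pumping lemma, which requires xy^i z ∈ L for all i ≥ 0.
Hence L = {ww : w ∈ {a,b}*} is not regular. ∎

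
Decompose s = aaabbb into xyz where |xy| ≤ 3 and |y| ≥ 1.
x = 'a', y = 'a', z = 'abbb'

For s = aaabbb and p = 3, one valid decomposition is:
- x = 'a' (length 1)
- y = 'a' (length 1)
- z = 'abbb' (length 4)

Verification:
- xyz = 'a' + 'a' + 'abbb' = aaabbb ✓
- |xy| = 2 ≤ 3 ✓
- |y| = 1 > 0 ✓

All pumping lemma constraints are satisfied.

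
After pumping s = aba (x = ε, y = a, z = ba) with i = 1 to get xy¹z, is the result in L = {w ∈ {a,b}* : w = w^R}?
Yes

xy¹z = ε · a · ba = aba.
aba reversed is aba, the same string, so it is a palindrome and is in L.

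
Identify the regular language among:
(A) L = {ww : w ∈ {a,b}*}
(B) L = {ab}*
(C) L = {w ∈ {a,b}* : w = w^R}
(B) {ab}*

(B) L = {ab}* is regular.

This can be recognized by a finite automaton (DFA/NFA).
Regular expressions like {ab}* define regular languages.

The other choices are not regular:
- {w ∈ {a,b}* : w = w^R}: After pumping, the string is no longer symmetric
- {ww : w ∈ {a,b}*}: After pumping, the two halves no longer match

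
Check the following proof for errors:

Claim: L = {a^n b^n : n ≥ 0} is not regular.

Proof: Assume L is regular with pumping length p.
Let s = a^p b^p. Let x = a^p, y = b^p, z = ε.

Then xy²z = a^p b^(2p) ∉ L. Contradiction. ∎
The proof is INCORRECT.

Error: The decomposition violates |xy| ≤ p.
With x = a^p and y = b^p, we have |xy| = 2p > p.
The pumping lemma requires |xy| ≤ p, so y must be within the first p characters.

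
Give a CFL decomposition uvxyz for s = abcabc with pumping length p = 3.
u='ab', v='c', x='a', y='b', z='c'

For s = abcabc with pumping length p = 3:

One valid decomposition:
- u = 'ab'
- v = 'c'
- x = 'a'
- y = 'b'
- z = 'c'

Verification:
- uvxyz = 'ab' + 'c' + 'a' + 'b' + 'c' = abcabc ✓
- |vxy| = |'cab'| = 3 ≤ 3 ✓
- |vy| = |'cb'| = 2 > 0 ✓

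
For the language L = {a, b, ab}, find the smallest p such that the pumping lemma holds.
p = 3

For a finite language L, the pumping lemma holds vacuously if p > max|s| for s ∈ L.

The longest string in L = {a, b, ab} has length 2.
If p = 3, then no string s ∈ L has |s| ≥ p, so the condition is vacuously true.

The minimum pumping length is p = 3.

Why no smaller p works: for any p ≤ 2, the longest string s ∈ L has |s| = 2 ≥ p, so it would
have to be pumpable; but pumping up (i = 2, 3, ...) produces ever longer strings, which cannot all lie in the
finite language L. So the pumping property fails for every p ≤ 2.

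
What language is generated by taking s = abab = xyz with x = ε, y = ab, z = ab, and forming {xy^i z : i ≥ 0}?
{xy^i z : i ≥ 0} = {(ab)^(i+1) : i ≥ 0} = {ab, abab, ababab, ...}

With x = ε, y = ab, z = ab: Pumping 'ab' gives strings of alternating a's and b's.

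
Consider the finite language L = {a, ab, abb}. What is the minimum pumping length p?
p = 4

For a finite language L, the pumping lemma holds vacuously if p > max|s| for s ∈ L.

The longest string in L = {a, ab, abb} has length 3.
If p = 4, then no string s ∈ L has |s| ≥ p, so the condition is vacuously true.

The minimum pumping length is p = 4.

Why no smaller p works: for any p ≤ 3, the longest string s ∈ L has |s| = 3 ≥ p, so it would
have to be pumpable; but pumping up (i = 2, 3, ...) produces ever longer strings, which cannot all lie in the
finite language L. So the pumping property fails for every p ≤ 3.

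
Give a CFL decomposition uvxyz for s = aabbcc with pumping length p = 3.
u='aa', v='b', x='b', y='c', z='c'

For s = aabbcc with pumping length p = 3:

One valid decomposition:
- u = 'aa'
- v = 'b'
- x = 'b'
- y = 'c'
- z = 'c'

Verification:
- uvxyz = 'aa' + 'b' + 'b' + 'c' + 'c' = aabbcc ✓
- |vxy| = |'bbc'| = 3 ≤ 3 ✓
- |vy| = |'bc'| = 2 > 0 ✓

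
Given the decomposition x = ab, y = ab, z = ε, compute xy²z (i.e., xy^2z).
ababab

Given x = 'ab', y = 'ab', z = '' and i = 2:

xy^2z = x + y·y·...·y (2 times) + z
       = 'ab' + 'ab'^2 + ''
       = 'ab' + 'abab' + ''
       = 'ababab'

The pumped string is 'ababab' with length 6.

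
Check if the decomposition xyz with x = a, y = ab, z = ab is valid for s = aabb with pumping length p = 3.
Violated: xyz = s

The decomposition x = a, y = ab, z = ab for s = aabb with p = 3
violates the constraint: xyz = s

xyz = 'a' + 'ab' + 'ab' = 'aabab' ≠ 'aabb' = s. The decomposition doesn't reconstruct s.

Pumping lemma constraints:
1. xyz = s (decomposition is valid)
2. |xy| ≤ p
3. |y| > 0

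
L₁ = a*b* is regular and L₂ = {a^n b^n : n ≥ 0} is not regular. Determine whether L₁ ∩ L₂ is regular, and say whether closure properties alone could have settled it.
No — L₁ ∩ L₂ is not regular.

Every string a^n b^n already lies in a*b*, so L₁ ∩ L₂ = {a^n b^n : n ≥ 0} = L₂ itself, which is the standard non-regular language (pump s = a^p b^p).

Note that the bare facts "L₁ regular, L₂ non-regular" do not settle the question by themselves: the closure of regular languages under ∪, ∩, complement and difference applies only when BOTH operands are regular. With a non-regular operand the result can come out regular or non-regular depending on the specific languages, so one has to work out L₁ ∩ L₂ for this particular pair, as above.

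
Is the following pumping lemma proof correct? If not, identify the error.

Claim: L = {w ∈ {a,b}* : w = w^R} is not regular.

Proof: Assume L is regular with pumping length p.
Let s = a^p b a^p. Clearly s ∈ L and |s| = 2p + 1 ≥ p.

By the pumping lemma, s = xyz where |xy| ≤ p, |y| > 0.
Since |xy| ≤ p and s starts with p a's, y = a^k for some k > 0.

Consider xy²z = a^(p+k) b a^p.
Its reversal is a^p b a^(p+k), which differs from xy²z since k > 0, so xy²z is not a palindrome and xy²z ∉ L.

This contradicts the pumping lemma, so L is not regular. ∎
The proof is correct.

This proof is valid because:
1. s = a^p b a^p is in L and is chosen in terms of p, so |s| ≥ p holds for every p
2. The decomposition analysis is correct: |xy| ≤ p forces y to lie inside the leading a's
3. The contradiction is valid: a^(p+k) b a^p has more a's before the b than after it, so it is not a palindrome
4. The conclusion follows logically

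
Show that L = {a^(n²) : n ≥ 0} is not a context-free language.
Assume for contradiction that L is context-free, and let p ≥ 1 be the pumping length given by the pumping lemma for CFLs.
Choose s = a^(p²). Then s ∈ L and |s| = p² ≥ p.
By the CFL pumping lemma, s = uvxyz for some u, v, x, y, z with |vxy| ≤ p, |vy| ≥ 1, and uv^i xy^i z ∈ L for every i ≥ 0.
All symbols are a's, so only lengths matter: let k = |vy|, with 1 ≤ k ≤ |vxy| ≤ p.

Take i = 2: |uv²xy²z| = p² + k, and p² < p² + k ≤ p² + p < (p + 1)².
So the length lies strictly between consecutive squares and is not a perfect square; uv²xy²z ∉ L.

This contradicts the CFL pumping lemma, which requires uv^i xy^i z ∈ L for all i ≥ 0.
Hence L = {a^(n²) : n ≥ 0} is not context-free. ∎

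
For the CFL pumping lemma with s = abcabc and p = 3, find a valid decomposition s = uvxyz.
u='ab', v='c', x='a', y='b', z='c'

For s = abcabc with pumping length p = 3:

One valid decomposition:
- u = 'ab'
- v = 'c'
- x = 'a'
- y = 'b'
- z = 'c'

Verification:
- uvxyz = 'ab' + 'c' + 'a' + 'b' + 'c' = abcabc ✓
- |vxy| = |'cab'| = 3 ≤ 3 ✓
- |vy| = |'cb'| = 2 > 0 ✓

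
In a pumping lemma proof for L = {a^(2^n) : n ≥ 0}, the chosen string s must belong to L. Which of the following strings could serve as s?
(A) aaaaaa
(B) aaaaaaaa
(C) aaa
(B) aaaaaaaa

The pumping lemma is applied to a string s that lies in L, so first check membership of each option:
- (A) aaaaaa has length 6, strictly between 2^2 = 4 and 2^3 = 8, so it is not in L ✗
- (B) aaaaaaaa has length 8 = 2^3, so it is in L ✓
- (C) aaa has length 3, strictly between 2^1 = 2 and 2^2 = 4, so it is not in L ✗

Only (B) aaaaaaaa is in L, so it is the only candidate that could play the role of s.
(In a complete proof one picks s in terms of the pumping length p so that |s| ≥ p is guaranteed; a fixed string like aaaaaaaa illustrates the shape of such an s.)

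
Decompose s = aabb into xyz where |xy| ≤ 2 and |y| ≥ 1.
x = '', y = 'a', z = 'abb'

For s = aabb and p = 2, one valid decomposition is:
- x = '' (length 0)
- y = 'a' (length 1)
- z = 'abb' (length 3)

Verification:
- xyz = '' + 'a' + 'abb' = aabb ✓
- |xy| = 1 ≤ 2 ✓
- |y| = 1 > 0 ✓

All pumping lemma constraints are satisfied.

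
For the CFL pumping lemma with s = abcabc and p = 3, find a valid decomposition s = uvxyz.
u='ab', v='c', x='a', y='b', z='c'

For s = abcabc with pumping length p = 3:

One valid decomposition:
- u = 'ab'
- v = 'c'
- x = 'a'
- y = 'b'
- z = 'c'

Verification:
- uvxyz = 'ab' + 'c' + 'a' + 'b' + 'c' = abcabc ✓
- |vxy| = |'cab'| = 3 ≤ 3 ✓
- |vy| = |'cb'| = 2 > 0 ✓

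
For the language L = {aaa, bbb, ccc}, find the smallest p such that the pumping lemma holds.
p = 4

For a finite language L, the pumping lemma holds vacuously if p > max|s| for s ∈ L.

The longest string in L = {aaa, bbb, ccc} has length 3.
If p = 4, then no string s ∈ L has |s| ≥ p, so the condition is vacuously true.

The minimum pumping length is p = 4.

Why no smaller p works: for any p ≤ 3, the longest string s ∈ L has |s| = 3 ≥ p, so it would
have to be pumpable; but pumping up (i = 2, 3, ...) produces ever longer strings, which cannot all lie in the
finite language L. So the pumping property fails for every p ≤ 3.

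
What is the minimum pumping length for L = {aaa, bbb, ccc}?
p = 4

For a finite language L, the pumping lemma holds vacuously if p > max|s| for s ∈ L.

The longest string in L = {aaa, bbb, ccc} has length 3.
If p = 4, then no string s ∈ L has |s| ≥ p, so the condition is vacuously true.

The minimum pumping length is p = 4.

Why no smaller p works: for any p ≤ 3, the longest string s ∈ L has |s| = 3 ≥ p, so it would
have to be pumpable; but pumping up (i = 2, 3, ...) produces ever longer strings, which cannot all lie in the
finite language L. So the pumping property fails for every p ≤ 3.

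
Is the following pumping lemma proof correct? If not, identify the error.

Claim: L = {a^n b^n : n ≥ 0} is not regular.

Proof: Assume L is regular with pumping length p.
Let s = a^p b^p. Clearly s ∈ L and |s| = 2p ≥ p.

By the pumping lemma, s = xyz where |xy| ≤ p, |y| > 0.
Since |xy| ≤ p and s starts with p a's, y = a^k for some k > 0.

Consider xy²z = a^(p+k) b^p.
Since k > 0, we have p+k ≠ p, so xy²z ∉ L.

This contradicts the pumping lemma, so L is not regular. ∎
The proof is correct.

This proof is valid because:
1. The string s = a^p b^p is correctly in L
2. The decomposition analysis is correct: y must consist only of a's
3. The contradiction is valid: pumping increases a's but not b's
4. The conclusion follows logically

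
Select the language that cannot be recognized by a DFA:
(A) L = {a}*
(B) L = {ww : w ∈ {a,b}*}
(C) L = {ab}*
(B) {ww : w ∈ {a,b}*}

(B) L = {ww : w ∈ {a,b}*} is NOT regular.

The pumping lemma can be used to prove this:
After pumping, the two halves no longer match

The other languages are regular because they can be recognized by finite automata.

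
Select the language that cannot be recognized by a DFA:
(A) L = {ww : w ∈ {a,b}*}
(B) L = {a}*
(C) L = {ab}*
(A) {ww : w ∈ {a,b}*}

(A) L = {ww : w ∈ {a,b}*} is NOT regular.

The pumping lemma can be used to prove this:
After pumping, the two halves no longer match

The other languages are regular because they can be recognized by finite automata.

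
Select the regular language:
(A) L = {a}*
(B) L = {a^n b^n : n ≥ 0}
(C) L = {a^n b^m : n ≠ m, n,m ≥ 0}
(A) {a}*

(A) L = {a}* is regular.

This can be recognized by a finite automaton (DFA/NFA).
Regular expressions like {a}* define regular languages.

The other choices are not regular:
- {a^n b^m : n ≠ m, n,m ≥ 0}: After pumping a's, we can make n = m
- {a^n b^n : n ≥ 0}: After pumping, the number of a's and b's become unequal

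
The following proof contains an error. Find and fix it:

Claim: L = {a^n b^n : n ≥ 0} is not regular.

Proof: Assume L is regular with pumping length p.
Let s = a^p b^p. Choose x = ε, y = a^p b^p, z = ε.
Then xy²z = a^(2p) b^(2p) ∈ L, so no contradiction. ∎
Error: The decomposition violates |xy| ≤ p. With y = a^p b^p, |xy| = |y| = 2p > p. (The proof also miscomputes xy²z, which would be a^p b^p a^p b^p rather than a^(2p) b^(2p), and it wrongly treats one harmless decomposition as settling the matter — the prover does not get to choose the decomposition.)

Correction: The pumping lemma requires |xy| ≤ p, and the argument must handle every decomposition satisfying |xy| ≤ p, |y| ≥ 1. Since s starts with p a's, any such y consists only of a's, say y = a^k with k ≥ 1. Then xy²z = a^(p+k) b^p has unequal numbers of a's and b's, so xy²z ∉ L — the required contradiction.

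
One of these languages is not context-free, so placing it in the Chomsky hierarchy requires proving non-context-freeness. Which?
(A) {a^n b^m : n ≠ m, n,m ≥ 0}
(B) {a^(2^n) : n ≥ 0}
(B) {a^(2^n) : n ≥ 0}

(B) {a^(2^n) : n ≥ 0} requires the CFL pumping lemma.

- {a^n b^m : n ≠ m, n,m ≥ 0} is context-free (but not regular)
  • Can be shown non-regular with the regular pumping lemma
  • After pumping a's, we can make n = m

- {a^(2^n) : n ≥ 0} is NOT context-free
  • Requires the CFL pumping lemma to prove
  • Gaps between powers of 2 grow exponentially

The CFL pumping lemma is "stronger" in that it can prove non-membership
in the larger class of context-free languages.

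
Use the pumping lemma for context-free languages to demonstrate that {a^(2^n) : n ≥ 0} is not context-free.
Assume for contradiction that L is context-free, and let p ≥ 1 be the pumping length given by the pumping lemma for CFLs.
Choose s = a^(2^p). Then s ∈ L and |s| = 2^p ≥ p.
By the CFL pumping lemma, s = uvxyz for some u, v, x, y, z with |vxy| ≤ p, |vy| ≥ 1, and uv^i xy^i z ∈ L for every i ≥ 0.
All symbols are a's, so only lengths matter: let k = |vy|, with 1 ≤ k ≤ |vxy| ≤ p < 2^p.

Take i = 2: |uv²xy²z| = 2^p + k, and 2^p < 2^p + k < 2^p + 2^p = 2^(p+1).
So the length lies strictly between consecutive powers of two and is not a power of 2; uv²xy²z ∉ L.

This contradicts the CFL pumping lemma, which requires uv^i xy^i z ∈ L for all i ≥ 0.
Hence L = {a^(2^n) : n ≥ 0} is not context-free. ∎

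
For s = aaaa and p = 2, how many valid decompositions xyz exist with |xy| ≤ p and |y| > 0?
3

For s = 'aaaa' with pumping length p = 2:

Constraints: |xy| ≤ 2, |y| > 0

Valid decompositions (|xy| ≤ p, |y| ≥ 1):
  • x='', y='a', z='aaa'
  • x='a', y='a', z='aa'
  • x='', y='aa', z='aa'

Total count: 3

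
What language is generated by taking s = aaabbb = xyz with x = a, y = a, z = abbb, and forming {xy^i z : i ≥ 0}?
{xy^i z : i ≥ 0} = {a^(2+i) b^3 : i ≥ 0} = {aabbb, aaabbb, aaaabbb, ...}

With x = a, y = a, z = abbb: Starting with aaabbb and pumping the second 'a', we get strings with 2+i a's followed by 3 b's for i = 0, 1, 2, ...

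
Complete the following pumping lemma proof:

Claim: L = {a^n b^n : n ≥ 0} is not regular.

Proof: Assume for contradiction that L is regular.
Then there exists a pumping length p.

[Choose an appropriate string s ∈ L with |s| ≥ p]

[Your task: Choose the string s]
s = a^p b^p

This string is in L (has equal a's and b's) and has length 2p ≥ p.
Any decomposition xyz with |xy| ≤ p means y consists only of a's,
so pumping will unbalance the counts.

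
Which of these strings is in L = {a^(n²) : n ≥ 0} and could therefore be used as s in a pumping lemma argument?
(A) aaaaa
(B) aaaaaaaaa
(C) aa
(B) aaaaaaaaa

The pumping lemma is applied to a string s that lies in L, so first check membership of each option:
- (A) aaaaa has length 5, strictly between 2² = 4 and 3² = 9, so it is not in L ✗
- (B) aaaaaaaaa has length 9 = 3², a perfect square, so it is in L ✓
- (C) aa has length 2, strictly between 1² = 1 and 2² = 4, so it is not in L ✗

Only (B) aaaaaaaaa is in L, so it is the only candidate that could play the role of s.
(In a complete proof one picks s in terms of the pumping length p so that |s| ≥ p is guaranteed; a fixed string like aaaaaaaaa illustrates the shape of such an s.)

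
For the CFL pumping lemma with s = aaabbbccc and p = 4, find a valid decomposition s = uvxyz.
u='aa', v='a', x='bb', y='b', z='ccc'

For s = aaabbbccc with pumping length p = 4:

One valid decomposition:
- u = 'aa'
- v = 'a'
- x = 'bb'
- y = 'b'
- z = 'ccc'

Verification:
- uvxyz = 'aa' + 'a' + 'bb' + 'b' + 'ccc' = aaabbbccc ✓
- |vxy| = |'abbb'| = 4 ≤ 4 ✓
- |vy| = |'ab'| = 2 > 0 ✓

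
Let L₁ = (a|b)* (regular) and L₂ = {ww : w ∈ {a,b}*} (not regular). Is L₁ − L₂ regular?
No — L₁ − L₂ is not regular.

L₁ − L₂ is the complement of {ww} within {a,b}*. If it were regular, its complement {ww} would be regular as well (regular languages are closed under complement) — contradiction. So L₁ − L₂ is not regular.

Note that the bare facts "L₁ regular, L₂ non-regular" do not settle the question by themselves: the closure of regular languages under ∪, ∩, complement and difference applies only when BOTH operands are regular. With a non-regular operand the result can come out regular or non-regular depending on the specific languages, so one has to work out L₁ − L₂ for this particular pair, as above.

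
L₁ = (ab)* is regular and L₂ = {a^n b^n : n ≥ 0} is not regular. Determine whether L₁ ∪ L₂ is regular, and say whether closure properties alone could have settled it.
No — L₁ ∪ L₂ is not regular.

Let U = (ab)* ∪ {a^n b^n}. If U were regular, then U ∩ aa*bb* would be regular (closure under intersection with a regular language). But (ab)* ∩ aa*bb* = {ab} and {a^n b^n} ∩ aa*bb* = {a^n b^n : n ≥ 1}, so U ∩ aa*bb* = {a^n b^n : n ≥ 1}, which is not regular. Hence U is not regular.

Note that the bare facts "L₁ regular, L₂ non-regular" do not settle the question by themselves: the closure of regular languages under ∪, ∩, complement and difference applies only when BOTH operands are regular. With a non-regular operand the result can come out regular or non-regular depending on the specific languages, so one has to work out L₁ ∪ L₂ for this particular pair, as above.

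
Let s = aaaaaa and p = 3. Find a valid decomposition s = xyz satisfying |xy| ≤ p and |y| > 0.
x = '', y = 'a', z = 'aaaaa'

For s = aaaaaa and p = 3, one valid decomposition is:
- x = '' (length 0)
- y = 'a' (length 1)
- z = 'aaaaa' (length 5)

Verification:
- xyz = '' + 'a' + 'aaaaa' = aaaaaa ✓
- |xy| = 1 ≤ 3 ✓
- |y| = 1 > 0 ✓

All pumping lemma constraints are satisfied.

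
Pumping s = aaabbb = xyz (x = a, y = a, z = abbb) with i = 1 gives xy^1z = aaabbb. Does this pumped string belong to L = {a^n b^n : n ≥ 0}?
Yes

xy¹z = a · a · abbb = aaabbb.
aaabbb = a^3 b^3 has equal counts (3 = 3), so it is in L.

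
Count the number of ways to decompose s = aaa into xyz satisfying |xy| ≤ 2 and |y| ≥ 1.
3

For s = 'aaa' with pumping length p = 2:

Constraints: |xy| ≤ 2, |y| > 0

Valid decompositions (|xy| ≤ p, |y| ≥ 1):
  • x='', y='a', z='aa'
  • x='a', y='a', z='a'
  • x='', y='aa', z='a'

Total count: 3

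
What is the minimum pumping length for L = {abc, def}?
p = 4

For a finite language L, the pumping lemma holds vacuously if p > max|s| for s ∈ L.

The longest string in L = {abc, def} has length 3.
If p = 4, then no string s ∈ L has |s| ≥ p, so the condition is vacuously true.

The minimum pumping length is p = 4.

Why no smaller p works: for any p ≤ 3, the longest string s ∈ L has |s| = 3 ≥ p, so it would
have to be pumpable; but pumping up (i = 2, 3, ...) produces ever longer strings, which cannot all lie in the
finite language L. So the pumping property fails for every p ≤ 3.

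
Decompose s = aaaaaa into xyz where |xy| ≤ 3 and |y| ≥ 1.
x = '', y = 'aa', z = 'aaaa'

For s = aaaaaa and p = 3, one valid decomposition is:
- x = '' (length 0)
- y = 'aa' (length 2)
- z = 'aaaa' (length 4)

Verification:
- xyz = '' + 'aa' + 'aaaa' = aaaaaa ✓
- |xy| = 2 ≤ 3 ✓
- |y| = 2 > 0 ✓

All pumping lemma constraints are satisfied.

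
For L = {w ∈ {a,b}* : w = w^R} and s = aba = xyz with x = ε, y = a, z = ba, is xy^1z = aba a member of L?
Yes

xy¹z = ε · a · ba = aba.
aba reversed is aba, the same string, so it is a palindrome and is in L.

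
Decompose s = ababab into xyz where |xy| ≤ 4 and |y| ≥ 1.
x = 'a', y = 'bab', z = 'ab'

For s = ababab and p = 4, one valid decomposition is:
- x = 'a' (length 1)
- y = 'bab' (length 3)
- z = 'ab' (length 2)

Verification:
- xyz = 'a' + 'bab' + 'ab' = ababab ✓
- |xy| = 4 ≤ 4 ✓
- |y| = 3 > 0 ✓

All pumping lemma constraints are satisfied.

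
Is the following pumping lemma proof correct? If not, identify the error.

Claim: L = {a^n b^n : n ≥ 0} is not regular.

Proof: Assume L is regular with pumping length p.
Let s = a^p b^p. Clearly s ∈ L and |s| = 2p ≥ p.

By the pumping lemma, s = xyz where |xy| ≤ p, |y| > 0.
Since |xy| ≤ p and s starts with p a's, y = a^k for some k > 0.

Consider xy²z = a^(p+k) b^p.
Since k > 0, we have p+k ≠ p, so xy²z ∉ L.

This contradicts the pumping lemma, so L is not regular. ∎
The proof is correct.

This proof is valid because:
1. The string s = a^p b^p is correctly in L
2. The decomposition analysis is correct: y must consist only of a's
3. The contradiction is valid: pumping increases a's but not b's
4. The conclusion follows logically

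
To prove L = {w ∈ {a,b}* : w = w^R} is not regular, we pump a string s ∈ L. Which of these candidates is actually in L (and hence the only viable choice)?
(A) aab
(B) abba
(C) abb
(B) abba

The pumping lemma is applied to a string s that lies in L, so first check membership of each option:
- (A) aab reversed is baa ≠ aab, so it is not a palindrome and is not in L ✗
- (B) abba reversed is abba, the same string, so it is a palindrome and is in L ✓
- (C) abb reversed is bba ≠ abb, so it is not a palindrome and is not in L ✗

Only (B) abba is in L, so it is the only candidate that could play the role of s.
(In a complete proof one picks s in terms of the pumping length p so that |s| ≥ p is guaranteed; a fixed string like abba illustrates the shape of such an s.)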